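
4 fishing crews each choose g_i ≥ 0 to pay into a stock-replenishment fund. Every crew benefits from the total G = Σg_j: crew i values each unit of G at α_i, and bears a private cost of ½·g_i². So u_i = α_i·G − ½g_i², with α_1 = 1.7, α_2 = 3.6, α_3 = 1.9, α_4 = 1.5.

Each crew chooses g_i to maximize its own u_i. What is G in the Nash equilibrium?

Crew i's FOC: ∂u_i/∂g_i = α_i − g_i = 0, so g_i* = α_i.
NE contributions = (1.7, 3.6, 1.9, 1.5); G = 8.7.

8.7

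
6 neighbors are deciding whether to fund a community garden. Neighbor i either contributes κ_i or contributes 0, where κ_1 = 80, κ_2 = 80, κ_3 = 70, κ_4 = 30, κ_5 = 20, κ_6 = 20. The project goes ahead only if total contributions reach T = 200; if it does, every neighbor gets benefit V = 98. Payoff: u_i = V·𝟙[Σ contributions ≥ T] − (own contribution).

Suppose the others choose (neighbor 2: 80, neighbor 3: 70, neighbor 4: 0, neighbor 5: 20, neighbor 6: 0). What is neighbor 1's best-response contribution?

80

Others' total = 170. Contributing 80 brings total to 250 ≥ 200: gain V − κ_1 = 18.
Best response: 80.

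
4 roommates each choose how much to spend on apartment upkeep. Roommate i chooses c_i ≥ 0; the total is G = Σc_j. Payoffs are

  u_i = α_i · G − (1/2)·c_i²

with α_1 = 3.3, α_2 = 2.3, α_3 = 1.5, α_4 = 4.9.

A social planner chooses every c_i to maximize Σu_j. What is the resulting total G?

Planner FOC: ∂(Σu_j)/∂c_i = (Σα_j) − c_i = 0, so c_i^SO = Σα_j = 12 for every i; G^SO = 48.

48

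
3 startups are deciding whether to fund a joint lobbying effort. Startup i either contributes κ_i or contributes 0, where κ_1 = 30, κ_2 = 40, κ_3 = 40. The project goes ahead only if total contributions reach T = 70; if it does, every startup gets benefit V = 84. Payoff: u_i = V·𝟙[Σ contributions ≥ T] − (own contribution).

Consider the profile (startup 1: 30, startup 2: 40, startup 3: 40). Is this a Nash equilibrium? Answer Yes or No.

Total = 110 ≥ 70: provided.
Startup 1 (pledges 30, payoff 54): dropping to 0 → total 80, payoff 84. Profitable deviation.

No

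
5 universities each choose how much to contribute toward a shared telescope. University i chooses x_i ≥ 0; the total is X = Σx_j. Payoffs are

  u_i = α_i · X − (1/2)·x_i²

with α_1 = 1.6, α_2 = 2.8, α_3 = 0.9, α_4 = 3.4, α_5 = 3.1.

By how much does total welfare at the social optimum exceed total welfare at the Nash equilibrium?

University i's FOC: ∂u_i/∂x_i = α_i − x_i = 0, so x_i* = α_i.
NE contributions = (1.6, 2.8, 0.9, 3.4, 3.1); X = 11.8.
W^NE = (Σα)·X − ½Σα_i² = 11.8² − ½·32.38 = 123.05.
Planner sets x_i = Σα_j = 11.8 for every i, so X^SO = 5·11.8 = 59.
W^SO = (Σα)·X^SO − ½·5·(Σα)² = (5/2)·11.8² = 348.1.
Deadweight loss = W^SO − W^NE = 225.05.

225.05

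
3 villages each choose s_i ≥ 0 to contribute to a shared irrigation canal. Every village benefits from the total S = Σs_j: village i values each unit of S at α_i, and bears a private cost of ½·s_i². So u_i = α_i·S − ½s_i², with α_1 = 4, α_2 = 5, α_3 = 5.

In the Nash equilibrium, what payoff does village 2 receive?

Village i's FOC: ∂u_i/∂s_i = α_i − s_i = 0, so s_i* = α_i.
NE contributions = (4, 5, 5); S = 14.
u_2 = α_2·S − ½·(s_2)² = 5·14 − ½·5² = 57.5.

57.5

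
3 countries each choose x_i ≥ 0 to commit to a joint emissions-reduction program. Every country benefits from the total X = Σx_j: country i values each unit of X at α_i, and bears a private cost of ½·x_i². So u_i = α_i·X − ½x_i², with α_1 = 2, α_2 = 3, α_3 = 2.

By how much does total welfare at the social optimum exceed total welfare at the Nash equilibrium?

Country i's FOC: ∂u_i/∂x_i = α_i − x_i = 0, so x_i* = α_i.
NE contributions = (2, 3, 2); X = 7.
W^NE = (Σα)·X − ½Σα_i² = 7² − ½·17 = 40.5.
Planner sets x_i = Σα_j = 7 for every i, so X^SO = 3·7 = 21.
W^SO = (Σα)·X^SO − ½·3·(Σα)² = (3/2)·7² = 73.5.
Deadweight loss = W^SO − W^NE = 33.

33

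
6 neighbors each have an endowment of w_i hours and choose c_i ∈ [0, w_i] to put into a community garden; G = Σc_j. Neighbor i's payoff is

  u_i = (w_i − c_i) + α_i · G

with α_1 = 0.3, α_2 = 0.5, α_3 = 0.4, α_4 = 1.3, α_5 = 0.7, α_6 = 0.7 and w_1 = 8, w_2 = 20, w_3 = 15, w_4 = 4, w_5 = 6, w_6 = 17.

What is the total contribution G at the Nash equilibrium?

4

∂u_i/∂c_i = α_i − 1, so neighbor i contributes w_i if α_i > 1, else 0.
α_i > 1 for i ∈ {4}; NE contributions (0, 0, 0, 4, 0, 0), G = 4.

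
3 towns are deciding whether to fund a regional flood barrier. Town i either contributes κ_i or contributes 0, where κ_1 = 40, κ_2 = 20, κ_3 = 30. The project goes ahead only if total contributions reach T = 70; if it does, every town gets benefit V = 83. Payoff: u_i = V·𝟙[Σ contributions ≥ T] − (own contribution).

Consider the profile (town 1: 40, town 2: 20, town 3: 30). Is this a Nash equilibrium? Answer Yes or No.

No

Total = 90 ≥ 70: provided.
Town 1 (pledges 40, payoff 43): dropping to 0 → total 50, payoff 0. No gain.
Town 2 (pledges 20, payoff 63): dropping to 0 → total 70, payoff 83. Profitable deviation.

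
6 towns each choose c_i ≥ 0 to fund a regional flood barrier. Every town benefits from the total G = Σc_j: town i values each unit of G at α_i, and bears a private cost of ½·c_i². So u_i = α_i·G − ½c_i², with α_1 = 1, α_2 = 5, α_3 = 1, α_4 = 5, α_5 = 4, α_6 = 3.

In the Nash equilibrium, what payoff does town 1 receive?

18.5

Town i's FOC: ∂u_i/∂c_i = α_i − c_i = 0, so c_i* = α_i.
NE contributions = (1, 5, 1, 5, 4, 3); G = 19.
u_1 = α_1·G − ½·(c_1)² = 1·19 − ½·1² = 18.5.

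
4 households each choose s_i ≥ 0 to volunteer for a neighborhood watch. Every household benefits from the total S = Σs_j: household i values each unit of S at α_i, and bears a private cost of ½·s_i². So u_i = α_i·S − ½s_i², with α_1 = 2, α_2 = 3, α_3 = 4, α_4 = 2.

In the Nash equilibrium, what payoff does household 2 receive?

28.5

Household i's FOC: ∂u_i/∂s_i = α_i − s_i = 0, so s_i* = α_i.
NE contributions = (2, 3, 4, 2); S = 11.
u_2 = α_2·S − ½·(s_2)² = 3·11 − ½·3² = 28.5.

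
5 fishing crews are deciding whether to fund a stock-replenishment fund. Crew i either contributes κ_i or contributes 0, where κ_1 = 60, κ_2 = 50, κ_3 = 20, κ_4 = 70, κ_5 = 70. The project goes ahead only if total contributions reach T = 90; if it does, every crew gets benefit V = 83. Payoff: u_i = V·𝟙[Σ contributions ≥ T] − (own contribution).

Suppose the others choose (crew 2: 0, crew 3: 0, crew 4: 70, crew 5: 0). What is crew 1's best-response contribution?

Others' total = 70. Contributing 60 brings total to 130 ≥ 90: gain V − κ_1 = 23.
Best response: 60.

60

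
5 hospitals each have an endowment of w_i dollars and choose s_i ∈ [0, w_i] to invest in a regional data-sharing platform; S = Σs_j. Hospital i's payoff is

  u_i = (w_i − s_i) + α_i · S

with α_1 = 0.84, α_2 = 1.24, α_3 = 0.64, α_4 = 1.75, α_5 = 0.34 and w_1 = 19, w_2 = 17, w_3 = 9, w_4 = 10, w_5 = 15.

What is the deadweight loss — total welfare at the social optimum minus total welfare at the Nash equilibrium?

∂u_i/∂s_i = α_i − 1, so hospital i contributes w_i if α_i > 1, else 0.
α_i > 1 for i ∈ {2, 4}; NE contributions (0, 17, 0, 10, 0), S = 27.
W^NE = Σw_i − S^NE + (Σα_i)·S^NE = 70 + 3.81·27 = 172.87.
Planner: ∂(Σu_j)/∂s_i = Σα_j − 1 = 3.81 > 0, so everyone contributes w_i; S^SO = 70, W^SO = 70 + 3.81·70 = 336.7.
Deadweight loss = 163.83.

163.83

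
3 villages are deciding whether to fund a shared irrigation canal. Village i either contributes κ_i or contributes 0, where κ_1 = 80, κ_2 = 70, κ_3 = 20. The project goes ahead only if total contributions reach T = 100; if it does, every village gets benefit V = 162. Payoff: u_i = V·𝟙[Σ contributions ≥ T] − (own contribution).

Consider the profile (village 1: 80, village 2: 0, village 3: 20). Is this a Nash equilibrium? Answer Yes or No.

Yes

Total = 100 ≥ 100: provided.
Village 1 (pledges 80, payoff 82): dropping to 0 → total 20, payoff 0. No gain.
Village 2 (pledges 0, payoff 162): pledging 70 → total 170, payoff 92. No gain.
Village 3 (pledges 20, payoff 142): dropping to 0 → total 80, payoff 0. No gain.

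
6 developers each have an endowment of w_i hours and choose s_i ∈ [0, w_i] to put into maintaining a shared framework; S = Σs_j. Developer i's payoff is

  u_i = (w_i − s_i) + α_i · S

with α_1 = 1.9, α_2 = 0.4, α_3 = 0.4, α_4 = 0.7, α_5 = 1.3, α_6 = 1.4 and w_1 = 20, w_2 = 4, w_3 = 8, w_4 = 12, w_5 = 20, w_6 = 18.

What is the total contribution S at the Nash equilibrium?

∂u_i/∂s_i = α_i − 1, so developer i contributes w_i if α_i > 1, else 0.
α_i > 1 for i ∈ {1, 5, 6}; NE contributions (20, 0, 0, 0, 20, 18), S = 58.

58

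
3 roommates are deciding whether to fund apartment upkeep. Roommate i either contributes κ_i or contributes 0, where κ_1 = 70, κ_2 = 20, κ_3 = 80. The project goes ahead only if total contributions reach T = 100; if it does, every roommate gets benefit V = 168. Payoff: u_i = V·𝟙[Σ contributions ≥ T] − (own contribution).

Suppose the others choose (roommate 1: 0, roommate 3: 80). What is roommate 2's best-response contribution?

20

Others' total = 80. Contributing 20 brings total to 100 ≥ 100: gain V − κ_2 = 148.
Best response: 20.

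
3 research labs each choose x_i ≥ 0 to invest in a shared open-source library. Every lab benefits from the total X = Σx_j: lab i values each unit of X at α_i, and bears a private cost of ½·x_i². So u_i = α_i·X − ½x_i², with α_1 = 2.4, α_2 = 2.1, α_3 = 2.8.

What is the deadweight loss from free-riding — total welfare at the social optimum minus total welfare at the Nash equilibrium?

Lab i's FOC: ∂u_i/∂x_i = α_i − x_i = 0, so x_i* = α_i.
NE contributions = (2.4, 2.1, 2.8); X = 7.3.
W^NE = (Σα)·X − ½Σα_i² = 7.3² − ½·18.01 = 44.285.
Planner sets x_i = Σα_j = 7.3 for every i, so X^SO = 3·7.3 = 21.9.
W^SO = (Σα)·X^SO − ½·3·(Σα)² = (3/2)·7.3² = 79.935.
Deadweight loss = W^SO − W^NE = 35.65.

35.65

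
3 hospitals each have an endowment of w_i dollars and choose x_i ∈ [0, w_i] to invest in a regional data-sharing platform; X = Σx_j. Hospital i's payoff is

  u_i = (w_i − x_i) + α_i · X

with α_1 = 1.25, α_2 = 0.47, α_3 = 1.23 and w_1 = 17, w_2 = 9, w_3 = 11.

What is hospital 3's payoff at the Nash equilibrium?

∂u_i/∂x_i = α_i − 1, so hospital i contributes w_i if α_i > 1, else 0.
α_i > 1 for i ∈ {1, 3}; NE contributions (17, 0, 11), X = 28.
u_3 = (11 − 11) + 1.23·28 = 34.44.

34.44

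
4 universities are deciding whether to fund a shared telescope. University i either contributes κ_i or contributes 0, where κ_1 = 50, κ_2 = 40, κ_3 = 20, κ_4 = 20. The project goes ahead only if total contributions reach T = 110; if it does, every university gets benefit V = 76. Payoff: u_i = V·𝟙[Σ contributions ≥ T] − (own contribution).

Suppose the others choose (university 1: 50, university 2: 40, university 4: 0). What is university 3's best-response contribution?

Others' total = 90. Contributing 20 brings total to 110 ≥ 110: gain V − κ_3 = 56.
Best response: 20.

20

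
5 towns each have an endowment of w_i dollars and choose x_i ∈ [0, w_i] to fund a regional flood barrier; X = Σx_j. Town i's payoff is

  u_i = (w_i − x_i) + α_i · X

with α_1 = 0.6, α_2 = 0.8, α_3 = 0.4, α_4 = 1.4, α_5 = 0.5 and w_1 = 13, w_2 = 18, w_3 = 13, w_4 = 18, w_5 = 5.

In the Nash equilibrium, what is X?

18

∂u_i/∂x_i = α_i − 1, so town i contributes w_i if α_i > 1, else 0.
α_i > 1 for i ∈ {4}; NE contributions (0, 0, 0, 18, 0), X = 18.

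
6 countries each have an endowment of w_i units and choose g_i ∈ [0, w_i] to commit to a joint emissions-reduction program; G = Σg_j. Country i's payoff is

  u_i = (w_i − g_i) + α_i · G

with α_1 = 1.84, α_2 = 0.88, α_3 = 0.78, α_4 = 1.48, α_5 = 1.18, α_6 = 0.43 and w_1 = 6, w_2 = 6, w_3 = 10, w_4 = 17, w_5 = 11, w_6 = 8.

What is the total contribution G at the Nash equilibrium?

∂u_i/∂g_i = α_i − 1, so country i contributes w_i if α_i > 1, else 0.
α_i > 1 for i ∈ {1, 4, 5}; NE contributions (6, 0, 0, 17, 11, 0), G = 34.

34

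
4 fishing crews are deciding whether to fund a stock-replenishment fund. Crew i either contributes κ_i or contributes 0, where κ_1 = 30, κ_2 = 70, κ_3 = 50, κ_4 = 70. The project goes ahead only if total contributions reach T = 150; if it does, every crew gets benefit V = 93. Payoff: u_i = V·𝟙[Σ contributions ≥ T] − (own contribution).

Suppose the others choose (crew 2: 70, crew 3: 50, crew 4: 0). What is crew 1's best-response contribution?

Others' total = 120. Contributing 30 brings total to 150 ≥ 150: gain V − κ_1 = 63.
Best response: 30.

30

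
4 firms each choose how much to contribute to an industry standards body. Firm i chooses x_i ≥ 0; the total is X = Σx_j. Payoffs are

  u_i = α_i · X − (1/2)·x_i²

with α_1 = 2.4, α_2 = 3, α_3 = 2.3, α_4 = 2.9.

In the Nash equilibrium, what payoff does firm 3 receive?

21.735

Firm i's FOC: ∂u_i/∂x_i = α_i − x_i = 0, so x_i* = α_i.
NE contributions = (2.4, 3, 2.3, 2.9); X = 10.6.
u_3 = α_3·X − ½·(x_3)² = 2.3·10.6 − ½·2.3² = 21.735.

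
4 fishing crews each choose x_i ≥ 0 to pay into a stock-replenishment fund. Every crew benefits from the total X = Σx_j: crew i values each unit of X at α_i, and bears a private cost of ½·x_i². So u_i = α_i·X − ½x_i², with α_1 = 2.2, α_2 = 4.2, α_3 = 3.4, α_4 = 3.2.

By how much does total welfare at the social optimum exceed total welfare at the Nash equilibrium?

Crew i's FOC: ∂u_i/∂x_i = α_i − x_i = 0, so x_i* = α_i.
NE contributions = (2.2, 4.2, 3.4, 3.2); X = 13.
W^NE = (Σα)·X − ½Σα_i² = 13² − ½·44.28 = 146.86.
Planner sets x_i = Σα_j = 13 for every i, so X^SO = 4·13 = 52.
W^SO = (Σα)·X^SO − ½·4·(Σα)² = (4/2)·13² = 338.
Deadweight loss = W^SO − W^NE = 191.14.

191.14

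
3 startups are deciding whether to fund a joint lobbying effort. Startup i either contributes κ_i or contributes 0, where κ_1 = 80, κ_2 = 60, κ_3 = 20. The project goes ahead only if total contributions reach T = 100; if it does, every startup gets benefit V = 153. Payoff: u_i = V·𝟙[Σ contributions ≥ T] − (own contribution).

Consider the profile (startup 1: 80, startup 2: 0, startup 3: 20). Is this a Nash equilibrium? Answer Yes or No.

Total = 100 ≥ 100: provided.
Startup 1 (pledges 80, payoff 73): dropping to 0 → total 20, payoff 0. No gain.
Startup 2 (pledges 0, payoff 153): pledging 60 → total 160, payoff 93. No gain.
Startup 3 (pledges 20, payoff 133): dropping to 0 → total 80, payoff 0. No gain.

Yes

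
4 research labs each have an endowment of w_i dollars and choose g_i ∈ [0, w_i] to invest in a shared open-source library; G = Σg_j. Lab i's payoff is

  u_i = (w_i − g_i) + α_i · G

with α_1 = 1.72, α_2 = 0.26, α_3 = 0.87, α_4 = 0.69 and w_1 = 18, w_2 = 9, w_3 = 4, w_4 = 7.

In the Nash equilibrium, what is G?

∂u_i/∂g_i = α_i − 1, so lab i contributes w_i if α_i > 1, else 0.
α_i > 1 for i ∈ {1}; NE contributions (18, 0, 0, 0), G = 18.

18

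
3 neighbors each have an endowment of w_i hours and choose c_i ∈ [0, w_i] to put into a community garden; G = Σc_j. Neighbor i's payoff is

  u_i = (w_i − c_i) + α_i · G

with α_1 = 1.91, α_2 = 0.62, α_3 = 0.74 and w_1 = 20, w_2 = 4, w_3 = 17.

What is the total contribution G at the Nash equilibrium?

∂u_i/∂c_i = α_i − 1, so neighbor i contributes w_i if α_i > 1, else 0.
α_i > 1 for i ∈ {1}; NE contributions (20, 0, 0), G = 20.

20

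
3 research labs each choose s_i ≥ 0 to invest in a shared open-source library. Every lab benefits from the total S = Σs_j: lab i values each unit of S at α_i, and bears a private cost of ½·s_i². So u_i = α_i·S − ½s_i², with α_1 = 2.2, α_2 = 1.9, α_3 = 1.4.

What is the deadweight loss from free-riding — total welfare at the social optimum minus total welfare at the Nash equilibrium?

20.33

Lab i's FOC: ∂u_i/∂s_i = α_i − s_i = 0, so s_i* = α_i.
NE contributions = (2.2, 1.9, 1.4); S = 5.5.
W^NE = (Σα)·S − ½Σα_i² = 5.5² − ½·10.41 = 25.045.
Planner sets s_i = Σα_j = 5.5 for every i, so S^SO = 3·5.5 = 16.5.
W^SO = (Σα)·S^SO − ½·3·(Σα)² = (3/2)·5.5² = 45.375.
Deadweight loss = W^SO − W^NE = 20.33.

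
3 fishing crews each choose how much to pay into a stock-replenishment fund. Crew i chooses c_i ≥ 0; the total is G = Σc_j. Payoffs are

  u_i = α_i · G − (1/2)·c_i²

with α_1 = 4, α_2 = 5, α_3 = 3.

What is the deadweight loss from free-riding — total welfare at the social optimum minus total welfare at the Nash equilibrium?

97

Crew i's FOC: ∂u_i/∂c_i = α_i − c_i = 0, so c_i* = α_i.
NE contributions = (4, 5, 3); G = 12.
W^NE = (Σα)·G − ½Σα_i² = 12² − ½·50 = 119.
Planner sets c_i = Σα_j = 12 for every i, so G^SO = 3·12 = 36.
W^SO = (Σα)·G^SO − ½·3·(Σα)² = (3/2)·12² = 216.
Deadweight loss = W^SO − W^NE = 97.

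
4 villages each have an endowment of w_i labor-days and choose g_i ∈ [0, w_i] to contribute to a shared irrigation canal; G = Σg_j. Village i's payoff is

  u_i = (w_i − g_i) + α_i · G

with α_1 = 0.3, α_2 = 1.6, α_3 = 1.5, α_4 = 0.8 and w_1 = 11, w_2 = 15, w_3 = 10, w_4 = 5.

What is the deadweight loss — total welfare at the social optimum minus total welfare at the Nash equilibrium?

51.2

∂u_i/∂g_i = α_i − 1, so village i contributes w_i if α_i > 1, else 0.
α_i > 1 for i ∈ {2, 3}; NE contributions (0, 15, 10, 0), G = 25.
W^NE = Σw_i − G^NE + (Σα_i)·G^NE = 41 + 3.2·25 = 121.
Planner: ∂(Σu_j)/∂g_i = Σα_j − 1 = 3.2 > 0, so everyone contributes w_i; G^SO = 41, W^SO = 41 + 3.2·41 = 172.2.
Deadweight loss = 51.2.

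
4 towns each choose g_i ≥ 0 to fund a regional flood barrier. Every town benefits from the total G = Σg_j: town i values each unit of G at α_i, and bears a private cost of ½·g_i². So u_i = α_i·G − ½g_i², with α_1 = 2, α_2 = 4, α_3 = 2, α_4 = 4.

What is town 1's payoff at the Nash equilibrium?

Town i's FOC: ∂u_i/∂g_i = α_i − g_i = 0, so g_i* = α_i.
NE contributions = (2, 4, 2, 4); G = 12.
u_1 = α_1·G − ½·(g_1)² = 2·12 − ½·2² = 22.

22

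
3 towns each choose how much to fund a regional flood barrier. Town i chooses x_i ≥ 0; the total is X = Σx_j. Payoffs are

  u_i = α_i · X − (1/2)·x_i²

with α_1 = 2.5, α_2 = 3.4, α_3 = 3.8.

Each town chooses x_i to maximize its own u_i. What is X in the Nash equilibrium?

Town i's FOC: ∂u_i/∂x_i = α_i − x_i = 0, so x_i* = α_i.
NE contributions = (2.5, 3.4, 3.8); X = 9.7.

9.7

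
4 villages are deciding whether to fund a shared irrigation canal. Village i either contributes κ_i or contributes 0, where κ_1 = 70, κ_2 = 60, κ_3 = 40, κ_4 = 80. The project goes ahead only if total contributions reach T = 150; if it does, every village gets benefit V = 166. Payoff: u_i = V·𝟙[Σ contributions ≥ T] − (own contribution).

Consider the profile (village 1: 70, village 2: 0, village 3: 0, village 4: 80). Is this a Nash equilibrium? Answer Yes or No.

Yes

Total = 150 ≥ 150: provided.
Village 1 (pledges 70, payoff 96): dropping to 0 → total 80, payoff 0. No gain.
Village 2 (pledges 0, payoff 166): pledging 60 → total 210, payoff 106. No gain.
Village 3 (pledges 0, payoff 166): pledging 40 → total 190, payoff 126. No gain.
Village 4 (pledges 80, payoff 86): dropping to 0 → total 70, payoff 0. No gain.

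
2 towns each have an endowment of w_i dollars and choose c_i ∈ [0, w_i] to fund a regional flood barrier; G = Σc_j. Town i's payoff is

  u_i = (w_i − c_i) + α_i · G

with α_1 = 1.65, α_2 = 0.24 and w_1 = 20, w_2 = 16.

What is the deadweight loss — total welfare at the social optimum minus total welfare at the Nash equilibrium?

14.24

∂u_i/∂c_i = α_i − 1, so town i contributes w_i if α_i > 1, else 0.
α_i > 1 for i ∈ {1}; NE contributions (20, 0), G = 20.
W^NE = Σw_i − G^NE + (Σα_i)·G^NE = 36 + 0.89·20 = 53.8.
Planner: ∂(Σu_j)/∂c_i = Σα_j − 1 = 0.89 > 0, so everyone contributes w_i; G^SO = 36, W^SO = 36 + 0.89·36 = 68.04.
Deadweight loss = 14.24.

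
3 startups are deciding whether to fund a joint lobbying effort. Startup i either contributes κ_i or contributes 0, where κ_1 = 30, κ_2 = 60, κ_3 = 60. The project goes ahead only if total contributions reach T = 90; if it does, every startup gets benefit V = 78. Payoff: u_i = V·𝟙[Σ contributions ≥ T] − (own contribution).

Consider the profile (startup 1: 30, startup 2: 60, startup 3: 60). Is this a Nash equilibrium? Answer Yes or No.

Total = 150 ≥ 90: provided.
Startup 1 (pledges 30, payoff 48): dropping to 0 → total 120, payoff 78. Profitable deviation.

No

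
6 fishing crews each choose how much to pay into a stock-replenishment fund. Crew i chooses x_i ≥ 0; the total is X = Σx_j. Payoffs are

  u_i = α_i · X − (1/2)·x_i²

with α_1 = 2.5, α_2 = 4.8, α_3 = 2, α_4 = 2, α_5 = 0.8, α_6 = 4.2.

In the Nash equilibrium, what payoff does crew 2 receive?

66.72

Crew i's FOC: ∂u_i/∂x_i = α_i − x_i = 0, so x_i* = α_i.
NE contributions = (2.5, 4.8, 2, 2, 0.8, 4.2); X = 16.3.
u_2 = α_2·X − ½·(x_2)² = 4.8·16.3 − ½·4.8² = 66.72.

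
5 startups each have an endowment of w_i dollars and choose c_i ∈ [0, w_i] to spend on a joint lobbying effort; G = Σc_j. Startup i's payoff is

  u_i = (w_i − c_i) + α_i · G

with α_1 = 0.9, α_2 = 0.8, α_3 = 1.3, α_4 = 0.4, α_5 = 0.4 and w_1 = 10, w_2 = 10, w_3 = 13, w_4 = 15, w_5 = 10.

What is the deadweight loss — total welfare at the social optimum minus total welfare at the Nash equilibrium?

∂u_i/∂c_i = α_i − 1, so startup i contributes w_i if α_i > 1, else 0.
α_i > 1 for i ∈ {3}; NE contributions (0, 0, 13, 0, 0), G = 13.
W^NE = Σw_i − G^NE + (Σα_i)·G^NE = 58 + 2.8·13 = 94.4.
Planner: ∂(Σu_j)/∂c_i = Σα_j − 1 = 2.8 > 0, so everyone contributes w_i; G^SO = 58, W^SO = 58 + 2.8·58 = 220.4.
Deadweight loss = 126.

126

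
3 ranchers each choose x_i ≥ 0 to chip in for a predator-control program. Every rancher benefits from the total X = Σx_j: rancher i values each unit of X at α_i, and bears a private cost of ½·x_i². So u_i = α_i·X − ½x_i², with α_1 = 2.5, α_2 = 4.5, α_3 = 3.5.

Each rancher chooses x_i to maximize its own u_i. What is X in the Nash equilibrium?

Rancher i's FOC: ∂u_i/∂x_i = α_i − x_i = 0, so x_i* = α_i.
NE contributions = (2.5, 4.5, 3.5); X = 10.5.

10.5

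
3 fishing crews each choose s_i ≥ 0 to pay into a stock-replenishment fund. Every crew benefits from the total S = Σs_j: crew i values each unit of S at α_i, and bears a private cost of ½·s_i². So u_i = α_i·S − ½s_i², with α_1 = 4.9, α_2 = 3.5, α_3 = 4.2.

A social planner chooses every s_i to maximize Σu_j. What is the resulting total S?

37.8

Planner FOC: ∂(Σu_j)/∂s_i = (Σα_j) − s_i = 0, so s_i^SO = Σα_j = 12.6 for every i; S^SO = 37.8.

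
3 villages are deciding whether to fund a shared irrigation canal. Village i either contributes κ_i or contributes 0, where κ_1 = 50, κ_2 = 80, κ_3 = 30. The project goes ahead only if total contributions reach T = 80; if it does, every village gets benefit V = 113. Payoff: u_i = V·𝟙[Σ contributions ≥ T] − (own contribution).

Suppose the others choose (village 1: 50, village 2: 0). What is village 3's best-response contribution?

Others' total = 50. Contributing 30 brings total to 80 ≥ 80: gain V − κ_3 = 83.
Best response: 30.

30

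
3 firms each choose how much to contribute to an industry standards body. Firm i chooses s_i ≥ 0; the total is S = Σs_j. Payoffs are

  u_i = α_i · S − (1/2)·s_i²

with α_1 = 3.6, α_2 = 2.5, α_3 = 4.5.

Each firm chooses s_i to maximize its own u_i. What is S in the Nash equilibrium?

Firm i's FOC: ∂u_i/∂s_i = α_i − s_i = 0, so s_i* = α_i.
NE contributions = (3.6, 2.5, 4.5); S = 10.6.

10.6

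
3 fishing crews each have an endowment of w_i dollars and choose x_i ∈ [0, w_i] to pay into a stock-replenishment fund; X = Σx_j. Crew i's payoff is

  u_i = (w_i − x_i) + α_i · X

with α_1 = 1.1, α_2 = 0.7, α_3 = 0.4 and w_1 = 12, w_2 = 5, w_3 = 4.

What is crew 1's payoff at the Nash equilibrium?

13.2

∂u_i/∂x_i = α_i − 1, so crew i contributes w_i if α_i > 1, else 0.
α_i > 1 for i ∈ {1}; NE contributions (12, 0, 0), X = 12.
u_1 = (12 − 12) + 1.1·12 = 13.2.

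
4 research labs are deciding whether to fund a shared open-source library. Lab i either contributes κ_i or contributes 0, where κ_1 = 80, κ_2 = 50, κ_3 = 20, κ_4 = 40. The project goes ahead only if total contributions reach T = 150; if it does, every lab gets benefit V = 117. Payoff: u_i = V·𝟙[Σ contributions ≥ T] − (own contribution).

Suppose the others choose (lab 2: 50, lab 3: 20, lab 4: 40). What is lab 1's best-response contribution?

Others' total = 110. Contributing 80 brings total to 190 ≥ 150: gain V − κ_1 = 37.
Best response: 80.

80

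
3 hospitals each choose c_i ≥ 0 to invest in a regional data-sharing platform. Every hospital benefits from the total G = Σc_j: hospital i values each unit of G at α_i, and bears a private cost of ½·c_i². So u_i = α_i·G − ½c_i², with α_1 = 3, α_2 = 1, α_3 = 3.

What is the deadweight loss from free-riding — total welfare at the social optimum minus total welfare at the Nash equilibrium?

Hospital i's FOC: ∂u_i/∂c_i = α_i − c_i = 0, so c_i* = α_i.
NE contributions = (3, 1, 3); G = 7.
W^NE = (Σα)·G − ½Σα_i² = 7² − ½·19 = 39.5.
Planner sets c_i = Σα_j = 7 for every i, so G^SO = 3·7 = 21.
W^SO = (Σα)·G^SO − ½·3·(Σα)² = (3/2)·7² = 73.5.
Deadweight loss = W^SO − W^NE = 34.

34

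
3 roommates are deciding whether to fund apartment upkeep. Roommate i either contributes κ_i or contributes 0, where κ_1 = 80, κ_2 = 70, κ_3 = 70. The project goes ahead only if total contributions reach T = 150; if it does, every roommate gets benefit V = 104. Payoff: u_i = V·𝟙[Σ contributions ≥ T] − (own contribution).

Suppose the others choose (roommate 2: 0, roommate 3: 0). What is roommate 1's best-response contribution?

0

Others' total = 0. Even contributing 80 gives 80 < 150: no benefit either way.
Best response: 0.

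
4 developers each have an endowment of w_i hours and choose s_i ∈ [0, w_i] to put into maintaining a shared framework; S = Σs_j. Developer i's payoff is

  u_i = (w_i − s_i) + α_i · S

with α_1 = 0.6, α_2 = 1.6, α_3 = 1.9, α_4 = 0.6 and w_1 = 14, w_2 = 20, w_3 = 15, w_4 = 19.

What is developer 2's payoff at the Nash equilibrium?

56

∂u_i/∂s_i = α_i − 1, so developer i contributes w_i if α_i > 1, else 0.
α_i > 1 for i ∈ {2, 3}; NE contributions (0, 20, 15, 0), S = 35.
u_2 = (20 − 20) + 1.6·35 = 56.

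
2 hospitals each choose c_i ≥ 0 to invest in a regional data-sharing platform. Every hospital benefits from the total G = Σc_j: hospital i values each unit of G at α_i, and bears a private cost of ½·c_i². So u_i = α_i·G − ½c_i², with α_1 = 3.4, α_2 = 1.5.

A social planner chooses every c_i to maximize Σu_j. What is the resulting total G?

9.8

Planner FOC: ∂(Σu_j)/∂c_i = (Σα_j) − c_i = 0, so c_i^SO = Σα_j = 4.9 for every i; G^SO = 9.8.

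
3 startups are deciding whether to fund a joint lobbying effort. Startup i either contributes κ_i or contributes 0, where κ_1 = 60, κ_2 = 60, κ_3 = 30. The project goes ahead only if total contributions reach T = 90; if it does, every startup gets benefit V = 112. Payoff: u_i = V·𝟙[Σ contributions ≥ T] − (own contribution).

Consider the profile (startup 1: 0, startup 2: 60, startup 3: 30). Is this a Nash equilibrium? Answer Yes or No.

Yes

Total = 90 ≥ 90: provided.
Startup 1 (pledges 0, payoff 112): pledging 60 → total 150, payoff 52. No gain.
Startup 2 (pledges 60, payoff 52): dropping to 0 → total 30, payoff 0. No gain.
Startup 3 (pledges 30, payoff 82): dropping to 0 → total 60, payoff 0. No gain.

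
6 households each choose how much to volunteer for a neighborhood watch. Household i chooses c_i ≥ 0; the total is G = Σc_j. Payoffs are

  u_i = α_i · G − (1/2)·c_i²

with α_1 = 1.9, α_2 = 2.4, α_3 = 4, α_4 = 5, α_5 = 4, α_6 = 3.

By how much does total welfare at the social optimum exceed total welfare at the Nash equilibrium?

Household i's FOC: ∂u_i/∂c_i = α_i − c_i = 0, so c_i* = α_i.
NE contributions = (1.9, 2.4, 4, 5, 4, 3); G = 20.3.
W^NE = (Σα)·G − ½Σα_i² = 20.3² − ½·75.37 = 374.405.
Planner sets c_i = Σα_j = 20.3 for every i, so G^SO = 6·20.3 = 121.8.
W^SO = (Σα)·G^SO − ½·6·(Σα)² = (6/2)·20.3² = 1236.27.
Deadweight loss = W^SO − W^NE = 861.865.

861.865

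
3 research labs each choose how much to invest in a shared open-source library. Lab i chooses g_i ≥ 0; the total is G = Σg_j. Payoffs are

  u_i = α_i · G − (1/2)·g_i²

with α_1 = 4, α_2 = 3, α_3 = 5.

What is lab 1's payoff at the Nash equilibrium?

Lab i's FOC: ∂u_i/∂g_i = α_i − g_i = 0, so g_i* = α_i.
NE contributions = (4, 3, 5); G = 12.
u_1 = α_1·G − ½·(g_1)² = 4·12 − ½·4² = 40.

40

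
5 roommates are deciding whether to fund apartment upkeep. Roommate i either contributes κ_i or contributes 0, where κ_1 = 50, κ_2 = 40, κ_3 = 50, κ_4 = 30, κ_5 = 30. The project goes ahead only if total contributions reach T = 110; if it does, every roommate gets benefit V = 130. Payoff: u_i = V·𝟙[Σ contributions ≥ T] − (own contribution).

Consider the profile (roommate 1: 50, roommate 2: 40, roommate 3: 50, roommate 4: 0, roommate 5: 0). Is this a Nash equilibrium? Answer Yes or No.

Total = 140 ≥ 110: provided.
Roommate 1 (pledges 50, payoff 80): dropping to 0 → total 90, payoff 0. No gain.
Roommate 2 (pledges 40, payoff 90): dropping to 0 → total 100, payoff 0. No gain.
Roommate 3 (pledges 50, payoff 80): dropping to 0 → total 90, payoff 0. No gain.
Roommate 4 (pledges 0, payoff 130): pledging 30 → total 170, payoff 100. No gain.
Roommate 5 (pledges 0, payoff 130): pledging 30 → total 170, payoff 100. No gain.

Yes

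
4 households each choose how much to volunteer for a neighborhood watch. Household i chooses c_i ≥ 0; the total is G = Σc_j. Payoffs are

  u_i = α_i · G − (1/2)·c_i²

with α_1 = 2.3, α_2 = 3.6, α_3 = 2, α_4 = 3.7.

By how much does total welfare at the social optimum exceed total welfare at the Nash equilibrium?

152.53

Household i's FOC: ∂u_i/∂c_i = α_i − c_i = 0, so c_i* = α_i.
NE contributions = (2.3, 3.6, 2, 3.7); G = 11.6.
W^NE = (Σα)·G − ½Σα_i² = 11.6² − ½·35.94 = 116.59.
Planner sets c_i = Σα_j = 11.6 for every i, so G^SO = 4·11.6 = 46.4.
W^SO = (Σα)·G^SO − ½·4·(Σα)² = (4/2)·11.6² = 269.12.
Deadweight loss = W^SO − W^NE = 152.53.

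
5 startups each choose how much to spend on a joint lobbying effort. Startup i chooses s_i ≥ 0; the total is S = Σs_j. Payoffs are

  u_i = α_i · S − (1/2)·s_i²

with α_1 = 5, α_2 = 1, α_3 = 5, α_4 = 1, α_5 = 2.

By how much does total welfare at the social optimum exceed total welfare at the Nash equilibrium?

Startup i's FOC: ∂u_i/∂s_i = α_i − s_i = 0, so s_i* = α_i.
NE contributions = (5, 1, 5, 1, 2); S = 14.
W^NE = (Σα)·S − ½Σα_i² = 14² − ½·56 = 168.
Planner sets s_i = Σα_j = 14 for every i, so S^SO = 5·14 = 70.
W^SO = (Σα)·S^SO − ½·5·(Σα)² = (5/2)·14² = 490.
Deadweight loss = W^SO − W^NE = 322.

322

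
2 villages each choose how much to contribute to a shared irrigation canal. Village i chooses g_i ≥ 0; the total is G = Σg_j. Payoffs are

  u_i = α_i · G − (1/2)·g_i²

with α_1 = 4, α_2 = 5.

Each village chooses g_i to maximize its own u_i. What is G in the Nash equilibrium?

9

Village i's FOC: ∂u_i/∂g_i = α_i − g_i = 0, so g_i* = α_i.
NE contributions = (4, 5); G = 9.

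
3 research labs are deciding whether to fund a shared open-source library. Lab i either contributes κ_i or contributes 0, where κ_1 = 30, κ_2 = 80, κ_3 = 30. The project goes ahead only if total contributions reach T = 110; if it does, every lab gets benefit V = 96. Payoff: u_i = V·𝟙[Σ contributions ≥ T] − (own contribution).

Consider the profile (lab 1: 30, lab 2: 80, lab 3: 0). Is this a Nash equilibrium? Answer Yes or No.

Yes

Total = 110 ≥ 110: provided.
Lab 1 (pledges 30, payoff 66): dropping to 0 → total 80, payoff 0. No gain.
Lab 2 (pledges 80, payoff 16): dropping to 0 → total 30, payoff 0. No gain.
Lab 3 (pledges 0, payoff 96): pledging 30 → total 140, payoff 66. No gain.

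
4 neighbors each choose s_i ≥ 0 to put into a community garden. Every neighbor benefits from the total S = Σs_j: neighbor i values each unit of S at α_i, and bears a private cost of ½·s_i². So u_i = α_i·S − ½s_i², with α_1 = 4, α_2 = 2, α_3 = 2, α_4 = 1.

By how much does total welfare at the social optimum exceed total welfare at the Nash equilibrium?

93.5

Neighbor i's FOC: ∂u_i/∂s_i = α_i − s_i = 0, so s_i* = α_i.
NE contributions = (4, 2, 2, 1); S = 9.
W^NE = (Σα)·S − ½Σα_i² = 9² − ½·25 = 68.5.
Planner sets s_i = Σα_j = 9 for every i, so S^SO = 4·9 = 36.
W^SO = (Σα)·S^SO − ½·4·(Σα)² = (4/2)·9² = 162.
Deadweight loss = W^SO − W^NE = 93.5.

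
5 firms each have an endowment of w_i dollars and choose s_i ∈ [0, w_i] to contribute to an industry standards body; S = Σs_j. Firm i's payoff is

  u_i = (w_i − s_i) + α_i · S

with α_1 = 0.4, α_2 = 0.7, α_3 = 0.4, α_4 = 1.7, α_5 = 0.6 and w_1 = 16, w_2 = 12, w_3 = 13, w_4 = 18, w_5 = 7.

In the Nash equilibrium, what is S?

∂u_i/∂s_i = α_i − 1, so firm i contributes w_i if α_i > 1, else 0.
α_i > 1 for i ∈ {4}; NE contributions (0, 0, 0, 18, 0), S = 18.

18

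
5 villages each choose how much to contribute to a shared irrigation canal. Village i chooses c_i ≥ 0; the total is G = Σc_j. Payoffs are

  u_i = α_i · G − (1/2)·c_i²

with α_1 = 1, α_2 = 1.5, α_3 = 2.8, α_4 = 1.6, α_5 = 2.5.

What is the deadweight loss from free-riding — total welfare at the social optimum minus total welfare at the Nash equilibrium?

142.49

Village i's FOC: ∂u_i/∂c_i = α_i − c_i = 0, so c_i* = α_i.
NE contributions = (1, 1.5, 2.8, 1.6, 2.5); G = 9.4.
W^NE = (Σα)·G − ½Σα_i² = 9.4² − ½·19.9 = 78.41.
Planner sets c_i = Σα_j = 9.4 for every i, so G^SO = 5·9.4 = 47.
W^SO = (Σα)·G^SO − ½·5·(Σα)² = (5/2)·9.4² = 220.9.
Deadweight loss = W^SO − W^NE = 142.49.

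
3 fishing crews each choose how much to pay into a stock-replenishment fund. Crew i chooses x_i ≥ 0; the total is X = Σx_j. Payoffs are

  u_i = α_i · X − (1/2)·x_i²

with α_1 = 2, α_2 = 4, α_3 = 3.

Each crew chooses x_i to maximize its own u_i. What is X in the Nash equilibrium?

9

Crew i's FOC: ∂u_i/∂x_i = α_i − x_i = 0, so x_i* = α_i.
NE contributions = (2, 4, 3); X = 9.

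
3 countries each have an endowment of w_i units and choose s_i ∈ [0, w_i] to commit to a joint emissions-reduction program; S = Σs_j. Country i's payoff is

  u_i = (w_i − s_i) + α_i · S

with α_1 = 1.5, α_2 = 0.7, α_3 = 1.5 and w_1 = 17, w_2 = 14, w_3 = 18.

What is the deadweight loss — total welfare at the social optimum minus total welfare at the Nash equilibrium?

∂u_i/∂s_i = α_i − 1, so country i contributes w_i if α_i > 1, else 0.
α_i > 1 for i ∈ {1, 3}; NE contributions (17, 0, 18), S = 35.
W^NE = Σw_i − S^NE + (Σα_i)·S^NE = 49 + 2.7·35 = 143.5.
Planner: ∂(Σu_j)/∂s_i = Σα_j − 1 = 2.7 > 0, so everyone contributes w_i; S^SO = 49, W^SO = 49 + 2.7·49 = 181.3.
Deadweight loss = 37.8.

37.8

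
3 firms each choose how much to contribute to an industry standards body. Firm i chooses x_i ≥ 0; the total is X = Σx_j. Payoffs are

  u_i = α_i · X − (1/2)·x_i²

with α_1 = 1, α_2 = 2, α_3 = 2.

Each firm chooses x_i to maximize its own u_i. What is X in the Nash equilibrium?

Firm i's FOC: ∂u_i/∂x_i = α_i − x_i = 0, so x_i* = α_i.
NE contributions = (1, 2, 2); X = 5.

5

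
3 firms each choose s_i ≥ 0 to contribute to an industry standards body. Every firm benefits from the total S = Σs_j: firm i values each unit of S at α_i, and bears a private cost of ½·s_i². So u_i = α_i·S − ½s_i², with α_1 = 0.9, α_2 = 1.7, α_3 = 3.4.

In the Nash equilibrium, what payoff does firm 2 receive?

8.755

Firm i's FOC: ∂u_i/∂s_i = α_i − s_i = 0, so s_i* = α_i.
NE contributions = (0.9, 1.7, 3.4); S = 6.
u_2 = α_2·S − ½·(s_2)² = 1.7·6 − ½·1.7² = 8.755.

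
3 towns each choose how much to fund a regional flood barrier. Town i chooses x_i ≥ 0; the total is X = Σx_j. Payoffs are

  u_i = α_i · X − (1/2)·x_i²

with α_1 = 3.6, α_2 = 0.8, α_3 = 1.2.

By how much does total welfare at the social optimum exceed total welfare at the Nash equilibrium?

23.2

Town i's FOC: ∂u_i/∂x_i = α_i − x_i = 0, so x_i* = α_i.
NE contributions = (3.6, 0.8, 1.2); X = 5.6.
W^NE = (Σα)·X − ½Σα_i² = 5.6² − ½·15.04 = 23.84.
Planner sets x_i = Σα_j = 5.6 for every i, so X^SO = 3·5.6 = 16.8.
W^SO = (Σα)·X^SO − ½·3·(Σα)² = (3/2)·5.6² = 47.04.
Deadweight loss = W^SO − W^NE = 23.2.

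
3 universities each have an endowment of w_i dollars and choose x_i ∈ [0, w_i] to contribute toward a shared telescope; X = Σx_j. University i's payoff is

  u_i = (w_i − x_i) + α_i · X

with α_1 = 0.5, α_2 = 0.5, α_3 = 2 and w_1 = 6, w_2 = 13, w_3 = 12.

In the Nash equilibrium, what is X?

12

∂u_i/∂x_i = α_i − 1, so university i contributes w_i if α_i > 1, else 0.
α_i > 1 for i ∈ {3}; NE contributions (0, 0, 12), X = 12.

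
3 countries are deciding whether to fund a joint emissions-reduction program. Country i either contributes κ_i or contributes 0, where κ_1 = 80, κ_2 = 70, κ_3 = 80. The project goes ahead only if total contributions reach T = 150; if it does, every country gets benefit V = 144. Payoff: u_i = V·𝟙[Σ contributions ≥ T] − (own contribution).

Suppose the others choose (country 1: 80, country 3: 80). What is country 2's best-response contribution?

Others' total = 160 ≥ 150; contributing adds cost 70 for no extra benefit.
Best response: 0.

0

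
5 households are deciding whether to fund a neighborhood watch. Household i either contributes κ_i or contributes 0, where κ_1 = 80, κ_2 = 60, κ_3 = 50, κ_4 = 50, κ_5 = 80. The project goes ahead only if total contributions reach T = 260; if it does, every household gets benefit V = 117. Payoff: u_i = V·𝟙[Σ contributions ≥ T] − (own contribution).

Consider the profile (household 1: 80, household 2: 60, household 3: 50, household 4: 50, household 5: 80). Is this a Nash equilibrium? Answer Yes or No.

No

Total = 320 ≥ 260: provided.
Household 1 (pledges 80, payoff 37): dropping to 0 → total 240, payoff 0. No gain.
Household 2 (pledges 60, payoff 57): dropping to 0 → total 260, payoff 117. Profitable deviation.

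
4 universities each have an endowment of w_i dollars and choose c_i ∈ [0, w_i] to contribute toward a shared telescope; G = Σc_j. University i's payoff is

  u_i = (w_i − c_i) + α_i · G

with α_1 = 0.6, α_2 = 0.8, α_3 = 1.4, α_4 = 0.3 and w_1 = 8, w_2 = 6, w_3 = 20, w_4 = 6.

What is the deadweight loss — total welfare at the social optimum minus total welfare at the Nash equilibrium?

42

∂u_i/∂c_i = α_i − 1, so university i contributes w_i if α_i > 1, else 0.
α_i > 1 for i ∈ {3}; NE contributions (0, 0, 20, 0), G = 20.
W^NE = Σw_i − G^NE + (Σα_i)·G^NE = 40 + 2.1·20 = 82.
Planner: ∂(Σu_j)/∂c_i = Σα_j − 1 = 2.1 > 0, so everyone contributes w_i; G^SO = 40, W^SO = 40 + 2.1·40 = 124.
Deadweight loss = 42.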